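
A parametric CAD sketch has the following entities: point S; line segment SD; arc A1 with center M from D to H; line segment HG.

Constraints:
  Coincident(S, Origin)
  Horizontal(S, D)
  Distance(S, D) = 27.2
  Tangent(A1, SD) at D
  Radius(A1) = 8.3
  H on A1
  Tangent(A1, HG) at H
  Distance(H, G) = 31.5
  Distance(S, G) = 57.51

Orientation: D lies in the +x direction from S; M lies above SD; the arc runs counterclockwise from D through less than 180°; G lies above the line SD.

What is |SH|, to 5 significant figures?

35.481

S is at the origin; S and D share the same y with |SD| = 27.2 and D on the +x side, so D = (27.200, 0.0000). A1 meets SD tangentially, so MD is at right angles to SD, so M = D + (0, 8.3) = (27.200, 8.3000). Since MH ⟂ HG (tangency), |MG| = √(8.3² + 31.5²) = 32.575 regardless of where H sits on A1. So G lies on both circle(S, 57.51) and circle(M, 32.575); the above-SD intersection is G = (45.376, 35.333). H is the foot of the tangent from G: H = (35.040, 5.5766).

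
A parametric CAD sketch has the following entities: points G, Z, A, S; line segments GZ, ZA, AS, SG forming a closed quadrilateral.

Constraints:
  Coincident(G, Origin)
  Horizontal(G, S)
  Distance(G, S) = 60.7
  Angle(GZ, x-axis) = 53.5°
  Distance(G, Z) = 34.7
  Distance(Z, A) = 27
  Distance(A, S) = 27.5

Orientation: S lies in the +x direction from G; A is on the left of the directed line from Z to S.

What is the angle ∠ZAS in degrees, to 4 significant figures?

127.2°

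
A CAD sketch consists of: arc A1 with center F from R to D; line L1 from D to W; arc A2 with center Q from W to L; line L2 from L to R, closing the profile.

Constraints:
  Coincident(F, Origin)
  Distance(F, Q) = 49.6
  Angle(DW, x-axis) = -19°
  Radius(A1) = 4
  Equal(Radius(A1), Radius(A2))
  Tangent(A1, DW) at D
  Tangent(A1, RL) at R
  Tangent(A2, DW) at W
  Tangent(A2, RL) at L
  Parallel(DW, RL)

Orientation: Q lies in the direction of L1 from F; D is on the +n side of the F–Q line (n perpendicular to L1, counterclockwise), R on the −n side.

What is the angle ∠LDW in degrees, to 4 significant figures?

9.162°

The slot axis is L1's direction at -19.0°, so u = (cos -19.0°, sin -19.0°) = (0.9455, -0.3256) and n = (−sin -19.0°, cos -19.0°) = (0.3256, 0.9455). F is at the origin and Q lies 49.6 along u from F, so Q = 49.6·u = (46.90, -16.15). Tangency of A1 to both parallel lines with radius 4.0 puts D and R at F ± 4.0·n: D = (1.302, 3.782), R = (-1.302, -3.782). Equal radii place W and L the same way about Q: W = Q + 4.0·n = (48.20, -12.37), L = Q − 4.0·n = (45.60, -19.93). Then cos ∠LDW = DL·DW / (|DL||DW|), giving 9.162°.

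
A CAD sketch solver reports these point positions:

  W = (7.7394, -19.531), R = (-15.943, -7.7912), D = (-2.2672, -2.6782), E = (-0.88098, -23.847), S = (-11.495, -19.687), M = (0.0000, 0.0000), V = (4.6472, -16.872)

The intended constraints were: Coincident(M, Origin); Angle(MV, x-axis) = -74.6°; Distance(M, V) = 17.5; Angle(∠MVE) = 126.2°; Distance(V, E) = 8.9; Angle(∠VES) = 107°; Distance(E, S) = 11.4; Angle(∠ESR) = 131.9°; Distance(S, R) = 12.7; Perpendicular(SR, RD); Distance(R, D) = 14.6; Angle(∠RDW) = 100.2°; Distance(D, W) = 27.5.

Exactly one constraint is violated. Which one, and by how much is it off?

Distance(D, W) = 27.5 — off by 7.90.

M = (0.00, 0.00) ✓; MV at -74.60° ✓; |MV| = 17.50 ✓; ∠MVE = 126.2° ✓; |VE| = 8.900 ✓; ∠VES = 107.0° ✓; |ES| = 11.40 ✓; ∠ESR = 131.9° ✓; |SR| = 12.70 ✓; ∠(SR, RD) = 90.00° ✓; |RD| = 14.60 ✓; ∠RDW = 100.2° ✓; |DW| = 19.60 ✗.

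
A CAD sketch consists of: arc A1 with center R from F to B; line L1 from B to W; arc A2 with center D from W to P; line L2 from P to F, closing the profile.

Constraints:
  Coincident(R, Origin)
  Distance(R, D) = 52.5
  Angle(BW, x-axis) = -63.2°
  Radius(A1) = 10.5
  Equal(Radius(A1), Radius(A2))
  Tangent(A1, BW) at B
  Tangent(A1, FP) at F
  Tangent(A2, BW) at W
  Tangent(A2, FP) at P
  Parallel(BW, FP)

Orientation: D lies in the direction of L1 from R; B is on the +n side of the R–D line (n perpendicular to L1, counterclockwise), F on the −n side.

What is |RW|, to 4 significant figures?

53.54

Tangency of A1 to both parallel lines with radius 10.5 puts B and F at R ± 10.5·n: B = (9.372, 4.734), F = (-9.372, -4.734). Equal radii place W and P the same way about D: W = D + 10.5·n = (33.04, -42.13), P = D − 10.5·n = (14.30, -51.59). Then |RW| = |W − R| = 53.54.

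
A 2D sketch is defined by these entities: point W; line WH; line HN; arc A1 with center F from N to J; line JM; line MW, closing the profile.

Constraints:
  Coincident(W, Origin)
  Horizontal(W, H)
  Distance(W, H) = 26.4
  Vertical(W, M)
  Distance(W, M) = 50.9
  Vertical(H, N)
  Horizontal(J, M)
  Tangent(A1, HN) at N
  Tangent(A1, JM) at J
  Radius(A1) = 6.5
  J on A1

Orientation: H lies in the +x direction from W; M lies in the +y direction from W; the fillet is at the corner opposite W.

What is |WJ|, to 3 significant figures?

54.7

The virtual corner opposite W is at (26.4, 50.9). The tangent condition forces FN to be normal to HN and A1 meets JM tangentially, so FJ is at right angles to JM, with radius 6.5, so the center F sits 6.5 in from both sides at F = (19.9, 44.4). That places the tangent points at N = (26.4, 44.4) on HN and J = (19.9, 50.9) on JM. Then |WJ| = |J − W| = 54.7.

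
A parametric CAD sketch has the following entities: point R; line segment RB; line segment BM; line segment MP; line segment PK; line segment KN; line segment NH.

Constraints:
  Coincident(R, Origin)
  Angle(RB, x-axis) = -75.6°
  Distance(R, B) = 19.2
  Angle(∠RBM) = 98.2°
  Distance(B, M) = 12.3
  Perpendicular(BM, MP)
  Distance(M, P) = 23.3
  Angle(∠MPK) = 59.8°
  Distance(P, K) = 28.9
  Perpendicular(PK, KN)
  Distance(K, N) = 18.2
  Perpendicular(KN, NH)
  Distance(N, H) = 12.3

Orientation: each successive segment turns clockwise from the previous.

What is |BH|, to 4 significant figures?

7.151

R is at the origin; RB runs at -75.6° with length 19.2, so B = (4.775, -18.60). ∠RBM = 98.2° gives BM at -157.4° from the x-axis; with |BM| = 12.3, M = (-6.581, -23.32). BM ⟂ MP, so MP runs at 112.6°; with |MP| = 23.3, P = (-15.53, -1.813). ∠MPK = 59.8° gives PK at -7.600° from the x-axis; with |PK| = 28.9, K = (13.11, -5.635). The perpendicularity gives KN at right angles to PK, so KN runs at -97.60°; with |KN| = 18.2, N = (10.70, -23.68). KN is perpendicular to NH, so NH runs at 172.4°; with |NH| = 12.3, H = (-1.488, -22.05). Then |BH| = |H − B| = 7.151.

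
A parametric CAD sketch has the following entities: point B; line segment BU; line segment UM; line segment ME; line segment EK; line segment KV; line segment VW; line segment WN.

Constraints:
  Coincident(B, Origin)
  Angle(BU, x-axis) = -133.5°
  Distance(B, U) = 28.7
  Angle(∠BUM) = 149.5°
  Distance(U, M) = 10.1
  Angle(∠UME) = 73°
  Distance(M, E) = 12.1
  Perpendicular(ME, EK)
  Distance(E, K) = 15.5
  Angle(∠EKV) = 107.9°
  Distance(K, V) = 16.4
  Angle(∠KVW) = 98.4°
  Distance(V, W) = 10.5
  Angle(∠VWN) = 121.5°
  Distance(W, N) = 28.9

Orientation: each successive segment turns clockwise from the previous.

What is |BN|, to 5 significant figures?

45.611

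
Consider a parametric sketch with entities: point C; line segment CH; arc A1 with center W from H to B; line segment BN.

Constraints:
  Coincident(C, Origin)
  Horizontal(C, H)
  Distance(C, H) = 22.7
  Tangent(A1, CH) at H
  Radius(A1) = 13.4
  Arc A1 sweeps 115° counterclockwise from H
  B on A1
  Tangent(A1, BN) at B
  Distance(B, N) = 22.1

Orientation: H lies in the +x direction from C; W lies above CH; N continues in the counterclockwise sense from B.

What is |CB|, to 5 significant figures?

39.718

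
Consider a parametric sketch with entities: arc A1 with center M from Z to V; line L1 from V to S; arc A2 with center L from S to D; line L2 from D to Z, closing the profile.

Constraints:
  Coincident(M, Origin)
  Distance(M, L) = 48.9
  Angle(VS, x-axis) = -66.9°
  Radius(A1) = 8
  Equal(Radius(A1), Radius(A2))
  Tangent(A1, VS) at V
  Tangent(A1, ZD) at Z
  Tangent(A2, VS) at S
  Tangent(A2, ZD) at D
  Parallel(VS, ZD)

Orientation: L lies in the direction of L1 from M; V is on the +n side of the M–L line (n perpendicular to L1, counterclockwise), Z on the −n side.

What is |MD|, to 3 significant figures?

49.6

The slot axis is L1's direction at -66.9°, so u = (cos -66.9°, sin -66.9°) = (0.392, -0.920) and n = (−sin -66.9°, cos -66.9°) = (0.920, 0.392). M is at the origin and L lies 48.9 along u from M, so L = 48.9·u = (19.2, -45.0). Tangency of A1 to both parallel lines with radius 8.0 puts V and Z at M ± 8.0·n: V = (7.36, 3.14), Z = (-7.36, -3.14). Equal radii place S and D the same way about L: S = L + 8.0·n = (26.5, -41.8), D = L − 8.0·n = (11.8, -48.1). Then |MD| = |D − M| = 49.6.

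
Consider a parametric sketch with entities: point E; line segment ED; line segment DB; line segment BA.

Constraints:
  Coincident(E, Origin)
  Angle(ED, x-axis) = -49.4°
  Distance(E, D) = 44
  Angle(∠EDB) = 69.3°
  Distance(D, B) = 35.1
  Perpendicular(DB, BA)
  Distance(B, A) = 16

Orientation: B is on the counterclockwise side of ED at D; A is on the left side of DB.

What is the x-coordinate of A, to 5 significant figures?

31.456

E is at the origin; ED runs at -49.4° with length 44.0, so D = 44.0·(cos -49.4°, sin -49.4°) = (28.634, -33.408). ∠EDB = 69.3°, so DB runs at -49.4° + (180° − 69.3°) = 61.300° from the x-axis; with |DB| = 35.1, B = D + 35.1·(cos 61.300°, sin 61.300°) = (45.490, -2.6201). DB ⟂ BA; with |BA| = 16.0 on the left of DB, A = B + 16.0·(-0.87715, 0.48022) = (31.456, 5.0635). So A.x = 31.456.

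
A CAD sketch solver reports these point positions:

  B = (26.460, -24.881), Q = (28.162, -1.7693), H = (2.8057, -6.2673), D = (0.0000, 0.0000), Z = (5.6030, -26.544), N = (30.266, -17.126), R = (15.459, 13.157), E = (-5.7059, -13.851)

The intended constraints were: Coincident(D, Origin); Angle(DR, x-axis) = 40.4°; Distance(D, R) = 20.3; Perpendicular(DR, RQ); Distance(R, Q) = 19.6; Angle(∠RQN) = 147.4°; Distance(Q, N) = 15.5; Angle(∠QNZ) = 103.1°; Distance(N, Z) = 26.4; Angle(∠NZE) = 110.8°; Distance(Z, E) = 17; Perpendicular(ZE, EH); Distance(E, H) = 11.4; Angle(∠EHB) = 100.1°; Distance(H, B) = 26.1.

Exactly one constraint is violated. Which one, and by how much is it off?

Distance(H, B) = 26.1 — off by 4.00.

D = (0.00, 0.00) ✓; DR at 40.40° ✓; |DR| = 20.30 ✓; ∠(DR, RQ) = 90.00° ✓; |RQ| = 19.60 ✓; ∠RQN = 147.4° ✓; |QN| = 15.50 ✓; ∠QNZ = 103.1° ✓; |NZ| = 26.40 ✓; ∠NZE = 110.8° ✓; |ZE| = 17.00 ✓; ∠(ZE, EH) = 90.00° ✓; |EH| = 11.40 ✓; ∠EHB = 100.1° ✓; |HB| = 30.10 ✗.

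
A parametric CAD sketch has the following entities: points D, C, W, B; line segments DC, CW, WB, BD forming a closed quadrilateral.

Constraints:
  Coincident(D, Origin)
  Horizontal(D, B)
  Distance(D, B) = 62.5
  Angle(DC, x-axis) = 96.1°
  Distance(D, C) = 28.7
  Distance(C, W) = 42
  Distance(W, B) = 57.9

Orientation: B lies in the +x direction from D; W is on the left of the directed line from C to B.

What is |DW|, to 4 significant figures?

59.88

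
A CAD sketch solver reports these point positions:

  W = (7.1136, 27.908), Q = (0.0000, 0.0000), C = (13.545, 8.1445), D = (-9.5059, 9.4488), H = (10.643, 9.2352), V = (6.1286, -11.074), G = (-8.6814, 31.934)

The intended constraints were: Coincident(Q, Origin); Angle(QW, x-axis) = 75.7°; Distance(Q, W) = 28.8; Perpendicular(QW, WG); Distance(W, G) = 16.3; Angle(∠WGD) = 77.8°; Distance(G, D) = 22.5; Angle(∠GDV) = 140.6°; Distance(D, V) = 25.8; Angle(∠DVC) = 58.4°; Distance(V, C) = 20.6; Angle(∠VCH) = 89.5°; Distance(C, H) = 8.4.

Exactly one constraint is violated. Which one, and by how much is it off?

Distance(C, H) = 8.4 — off by 5.30.

Q = (0.00, 0.00) ✓; QW at 75.70° ✓; |QW| = 28.80 ✓; ∠(QW, WG) = 90.00° ✓; |WG| = 16.30 ✓; ∠WGD = 77.80° ✓; |GD| = 22.50 ✓; ∠GDV = 140.6° ✓; |DV| = 25.80 ✓; ∠DVC = 58.40° ✓; |VC| = 20.60 ✓; ∠VCH = 89.50° ✓; |CH| = 3.100 ✗.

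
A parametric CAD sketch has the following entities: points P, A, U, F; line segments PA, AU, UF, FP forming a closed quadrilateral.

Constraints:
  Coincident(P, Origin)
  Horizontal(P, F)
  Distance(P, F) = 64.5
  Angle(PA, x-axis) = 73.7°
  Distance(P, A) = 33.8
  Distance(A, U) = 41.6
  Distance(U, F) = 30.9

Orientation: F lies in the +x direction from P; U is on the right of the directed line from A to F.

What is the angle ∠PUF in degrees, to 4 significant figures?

174.9°

P is at the origin; P and F share the same y with |PF| = 64.5 and F in +x, so F = (64.5, 0). PA runs at 73.7° with |PA| = 33.8, so A = (9.487, 32.44). U is determined by |AU| = 41.6 and |UF| = 30.9 together: it lies at the intersection of circle(A, 41.6) and circle(F, 30.9). With |AF| = 63.87, the foot of the radical line on AF is 38.01 from A and the perpendicular offset is √(41.6² − 38.01²) = 16.91. Taking the right-of-AF solution: U = (33.63, -1.433).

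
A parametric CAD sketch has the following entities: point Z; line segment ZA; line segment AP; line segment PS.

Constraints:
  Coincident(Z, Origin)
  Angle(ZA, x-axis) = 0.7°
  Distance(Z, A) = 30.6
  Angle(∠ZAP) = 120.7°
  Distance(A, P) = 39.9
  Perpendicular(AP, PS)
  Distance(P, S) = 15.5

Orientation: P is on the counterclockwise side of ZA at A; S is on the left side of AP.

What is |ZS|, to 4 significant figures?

56.57

∠ZAP = 120.7°, so AP runs at 0.7° + (180° − 120.7°) = 60.00° from the x-axis; with |AP| = 39.9, P = A + 39.9·(cos 60.00°, sin 60.00°) = (50.55, 34.93). The perpendicularity gives PS at right angles to AP; with |PS| = 15.5 on the left of AP, S = P + 15.5·(-0.8660, 0.5000) = (37.12, 42.68). Then |ZS| = |S − Z| = 56.57.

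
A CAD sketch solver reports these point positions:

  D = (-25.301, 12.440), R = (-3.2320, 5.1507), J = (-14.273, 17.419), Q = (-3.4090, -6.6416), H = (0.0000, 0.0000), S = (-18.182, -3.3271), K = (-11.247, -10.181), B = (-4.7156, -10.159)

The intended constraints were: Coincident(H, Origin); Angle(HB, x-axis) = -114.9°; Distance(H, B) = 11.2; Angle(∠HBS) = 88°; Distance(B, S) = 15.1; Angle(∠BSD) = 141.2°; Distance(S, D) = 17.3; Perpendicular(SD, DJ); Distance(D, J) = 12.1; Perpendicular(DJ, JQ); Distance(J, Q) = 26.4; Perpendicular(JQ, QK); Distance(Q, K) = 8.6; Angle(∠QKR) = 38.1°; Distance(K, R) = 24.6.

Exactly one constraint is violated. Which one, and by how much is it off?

Distance(K, R) = 24.6 — off by 7.30.

H = (0.00, 0.00) ✓; HB at -114.9° ✓; |HB| = 11.20 ✓; ∠HBS = 88.00° ✓; |BS| = 15.10 ✓; ∠BSD = 141.2° ✓; |SD| = 17.30 ✓; ∠(SD, DJ) = 90.00° ✓; |DJ| = 12.10 ✓; ∠(DJ, JQ) = 90.00° ✓; |JQ| = 26.40 ✓; ∠(JQ, QK) = 90.00° ✓; |QK| = 8.600 ✓; ∠QKR = 38.10° ✓; |KR| = 17.30 ✗.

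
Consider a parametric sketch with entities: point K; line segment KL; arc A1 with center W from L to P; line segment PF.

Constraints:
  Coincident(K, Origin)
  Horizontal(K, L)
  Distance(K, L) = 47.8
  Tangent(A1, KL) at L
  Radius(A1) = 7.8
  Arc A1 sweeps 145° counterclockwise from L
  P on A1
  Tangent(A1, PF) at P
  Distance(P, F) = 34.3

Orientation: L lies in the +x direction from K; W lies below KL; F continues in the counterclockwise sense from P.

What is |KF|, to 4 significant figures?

79.04

On A1, L sits at bearing 90° from W; a 145° counterclockwise sweep puts P at bearing 235°, so P = W + 7.8·(cos 235°, sin 235°) = (43.33, -14.19). Tangency of A1 to PF means the radius WP is perpendicular to PF, so PF runs along (−sin 235°, cos 235°); with |PF| = 34.3, F = (71.42, -33.86). Then |KF| = |F − K| = 79.04.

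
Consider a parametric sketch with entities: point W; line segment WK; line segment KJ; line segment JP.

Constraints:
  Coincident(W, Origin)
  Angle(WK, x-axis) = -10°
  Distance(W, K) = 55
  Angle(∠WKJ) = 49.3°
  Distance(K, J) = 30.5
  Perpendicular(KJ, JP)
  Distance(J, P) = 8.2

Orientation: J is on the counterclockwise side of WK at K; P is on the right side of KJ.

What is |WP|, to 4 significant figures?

50.19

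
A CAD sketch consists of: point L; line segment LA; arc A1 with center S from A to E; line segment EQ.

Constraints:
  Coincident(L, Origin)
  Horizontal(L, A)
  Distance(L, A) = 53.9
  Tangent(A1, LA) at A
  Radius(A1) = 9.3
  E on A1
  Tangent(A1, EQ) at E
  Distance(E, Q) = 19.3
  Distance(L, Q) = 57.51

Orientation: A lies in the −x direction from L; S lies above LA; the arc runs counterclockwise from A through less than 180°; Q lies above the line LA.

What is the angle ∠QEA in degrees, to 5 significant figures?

128.78°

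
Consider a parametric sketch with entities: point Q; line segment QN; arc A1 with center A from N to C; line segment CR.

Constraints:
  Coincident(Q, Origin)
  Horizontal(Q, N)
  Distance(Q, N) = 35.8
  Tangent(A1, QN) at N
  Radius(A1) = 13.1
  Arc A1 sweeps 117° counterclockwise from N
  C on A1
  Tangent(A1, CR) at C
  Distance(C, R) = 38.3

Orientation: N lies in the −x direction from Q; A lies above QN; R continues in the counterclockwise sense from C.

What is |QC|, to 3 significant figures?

30.7

A1 meets QN tangentially, so AN is at right angles to QN, so A = N + (0, 13.1) = (-35.8, 13.1). On A1, N sits at bearing -90° from A; a 117° counterclockwise sweep puts C at bearing 27°, so C = A + 13.1·(cos 27°, sin 27°) = (-24.1, 19.0). Then |QC| = |C − Q| = 30.7.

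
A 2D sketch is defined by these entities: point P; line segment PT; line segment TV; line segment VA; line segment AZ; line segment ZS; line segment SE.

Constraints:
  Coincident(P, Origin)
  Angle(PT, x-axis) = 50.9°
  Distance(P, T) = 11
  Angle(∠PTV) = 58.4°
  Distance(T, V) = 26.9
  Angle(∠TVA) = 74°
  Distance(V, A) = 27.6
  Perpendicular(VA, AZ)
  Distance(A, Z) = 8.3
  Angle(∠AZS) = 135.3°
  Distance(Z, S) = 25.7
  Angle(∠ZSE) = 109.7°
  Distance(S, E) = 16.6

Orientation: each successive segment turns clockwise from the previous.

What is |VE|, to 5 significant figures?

20.317

P is at the origin; PT runs at 50.9° with length 11.0, so T = (6.9374, 8.5365). ∠PTV = 58.4° gives TV at -70.700° from the x-axis; with |TV| = 26.9, V = (15.828, -16.852). ∠TVA = 74.0° gives VA at -176.70° from the x-axis; with |VA| = 27.6, A = (-11.726, -18.441). The perpendicularity gives AZ at right angles to VA, so AZ runs at 93.300°; with |AZ| = 8.3, Z = (-12.204, -10.154). ∠AZS = 135.3° gives ZS at 48.600° from the x-axis; with |ZS| = 25.7, S = (4.7920, 9.1236). ∠ZSE = 109.7° gives SE at -21.700° from the x-axis; with |SE| = 16.6, E = (20.216, 2.9858). Then |VE| = |E − V| = 20.317.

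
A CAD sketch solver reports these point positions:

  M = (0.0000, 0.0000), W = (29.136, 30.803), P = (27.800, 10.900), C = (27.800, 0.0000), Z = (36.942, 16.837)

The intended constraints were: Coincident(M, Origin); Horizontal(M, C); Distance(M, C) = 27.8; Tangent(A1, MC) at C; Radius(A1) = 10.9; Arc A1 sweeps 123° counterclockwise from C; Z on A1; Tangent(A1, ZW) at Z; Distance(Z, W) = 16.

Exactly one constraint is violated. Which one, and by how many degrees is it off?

Tangent(A1, ZW) at Z — off by 3.80°.

M = (0.00, 0.00) ✓; M.y = 0.00, C.y = 0.00 ✓; |MC| = 27.80 ✓; ∠(PC, CM) = 90.00° ✓; |PC| = 10.90 ✓; bearing(P→Z) − bearing(P→C) = 123.0° ✓; |PZ| = 10.90 ✓; ∠(PZ, ZW) = 93.80° ✗; |ZW| = 16.00 ✓.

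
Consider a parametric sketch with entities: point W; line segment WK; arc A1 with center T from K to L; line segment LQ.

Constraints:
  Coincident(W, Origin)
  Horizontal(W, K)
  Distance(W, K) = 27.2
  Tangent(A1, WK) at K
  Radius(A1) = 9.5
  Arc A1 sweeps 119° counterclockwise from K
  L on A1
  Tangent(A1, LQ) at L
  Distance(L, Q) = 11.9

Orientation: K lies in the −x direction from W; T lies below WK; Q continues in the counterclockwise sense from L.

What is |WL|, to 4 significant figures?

38.21

W is at the origin; W and K share the same y with |WK| = 27.2 and K on the −x side, so K = (-27.20, 0.000). Since A1 is tangent to WK there, TK ⟂ WK, so T = K + (0, -9.5) = (-27.20, -9.500). On A1, K sits at bearing 90° from T; a 119° counterclockwise sweep puts L at bearing 209°, so L = T + 9.5·(cos 209°, sin 209°) = (-35.51, -14.11). Then |WL| = |L − W| = 38.21.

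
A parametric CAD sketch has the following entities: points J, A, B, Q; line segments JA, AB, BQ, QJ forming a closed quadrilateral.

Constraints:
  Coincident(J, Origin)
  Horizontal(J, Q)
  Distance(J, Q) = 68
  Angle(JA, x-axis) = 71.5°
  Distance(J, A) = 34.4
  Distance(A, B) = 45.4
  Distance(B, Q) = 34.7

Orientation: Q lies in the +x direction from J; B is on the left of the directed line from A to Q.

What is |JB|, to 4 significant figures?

65.11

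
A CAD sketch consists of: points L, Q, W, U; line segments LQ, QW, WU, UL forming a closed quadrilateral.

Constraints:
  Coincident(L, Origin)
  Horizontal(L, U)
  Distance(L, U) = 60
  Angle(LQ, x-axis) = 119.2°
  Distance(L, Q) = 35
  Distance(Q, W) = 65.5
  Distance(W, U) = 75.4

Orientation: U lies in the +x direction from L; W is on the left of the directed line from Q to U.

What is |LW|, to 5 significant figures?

78.887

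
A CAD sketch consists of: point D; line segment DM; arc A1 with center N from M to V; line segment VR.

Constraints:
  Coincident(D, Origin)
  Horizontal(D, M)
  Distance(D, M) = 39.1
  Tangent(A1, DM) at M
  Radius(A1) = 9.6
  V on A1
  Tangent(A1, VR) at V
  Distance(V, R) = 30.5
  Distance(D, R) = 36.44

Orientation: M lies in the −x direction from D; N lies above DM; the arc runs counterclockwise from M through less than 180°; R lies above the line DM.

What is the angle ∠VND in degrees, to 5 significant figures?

13.254°

D is at the origin; DM is horizontal with |DM| = 39.1 and M on the −x side, so M = (-39.100, 0.0000). Tangency of A1 to DM means the radius NM is perpendicular to DM, so N = M + (0, 9.6) = (-39.100, 9.6000). Since NV ⟂ VR (tangency), |NR| = √(9.6² + 30.5²) = 31.975 regardless of where V sits on A1. So R lies on both circle(D, 36.44) and circle(N, 31.975); the above-DM intersection is R = (-16.680, 32.398). V is the foot of the tangent from R: V = (-30.550, 5.2344).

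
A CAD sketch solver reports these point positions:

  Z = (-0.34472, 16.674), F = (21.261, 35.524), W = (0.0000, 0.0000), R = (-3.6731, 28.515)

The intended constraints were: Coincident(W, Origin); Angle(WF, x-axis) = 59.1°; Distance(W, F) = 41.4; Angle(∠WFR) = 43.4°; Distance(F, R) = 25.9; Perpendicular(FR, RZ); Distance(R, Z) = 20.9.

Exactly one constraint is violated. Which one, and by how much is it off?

Distance(R, Z) = 20.9 — off by 8.60.

W = (0.00, 0.00) ✓; WF at 59.10° ✓; |WF| = 41.40 ✓; ∠WFR = 43.40° ✓; |FR| = 25.90 ✓; ∠(FR, RZ) = 90.00° ✓; |RZ| = 12.30 ✗.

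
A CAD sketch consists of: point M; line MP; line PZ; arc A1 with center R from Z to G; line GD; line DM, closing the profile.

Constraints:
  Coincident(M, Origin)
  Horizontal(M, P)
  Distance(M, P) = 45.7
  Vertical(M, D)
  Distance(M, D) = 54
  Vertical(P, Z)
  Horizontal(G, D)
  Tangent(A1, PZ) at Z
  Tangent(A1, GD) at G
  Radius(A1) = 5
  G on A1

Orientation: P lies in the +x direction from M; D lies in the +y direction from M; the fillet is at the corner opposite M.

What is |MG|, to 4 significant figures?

67.62

M is at the origin; M and P share the same y with |MP| = 45.7 and P on the +x side, so P = (45.70, 0.000). MD is vertical with |MD| = 54.0 and D on the +y side, so D = (0.000, 54.00). The virtual corner opposite M is at (45.70, 54.00). Tangency of A1 to PZ means the radius RZ is perpendicular to PZ and the tangent condition forces RG to be normal to GD, with radius 5.0, so the center R sits 5.0 in from both sides at R = (40.70, 49.00). That places the tangent points at Z = (45.70, 49.00) on PZ and G = (40.70, 54.00) on GD. Then |MG| = |G − M| = 67.62.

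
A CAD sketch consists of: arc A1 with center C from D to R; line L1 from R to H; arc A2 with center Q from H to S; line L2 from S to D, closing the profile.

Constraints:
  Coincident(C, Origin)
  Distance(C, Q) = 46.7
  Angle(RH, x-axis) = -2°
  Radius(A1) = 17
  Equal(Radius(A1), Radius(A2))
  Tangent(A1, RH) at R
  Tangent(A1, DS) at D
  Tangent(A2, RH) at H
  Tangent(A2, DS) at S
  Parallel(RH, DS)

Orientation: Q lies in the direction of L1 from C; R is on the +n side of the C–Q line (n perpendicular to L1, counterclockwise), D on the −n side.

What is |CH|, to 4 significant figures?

49.70

The slot axis is L1's direction at -2.0°, so u = (cos -2.0°, sin -2.0°) = (0.9994, -0.03490) and n = (−sin -2.0°, cos -2.0°) = (0.03490, 0.9994). C is at the origin and Q lies 46.7 along u from C, so Q = 46.7·u = (46.67, -1.630). Tangency of A1 to both parallel lines with radius 17.0 puts R and D at C ± 17.0·n: R = (0.5933, 16.99), D = (-0.5933, -16.99). Equal radii place H and S the same way about Q: H = Q + 17.0·n = (47.26, 15.36), S = Q − 17.0·n = (46.08, -18.62). Then |CH| = |H − C| = 49.70.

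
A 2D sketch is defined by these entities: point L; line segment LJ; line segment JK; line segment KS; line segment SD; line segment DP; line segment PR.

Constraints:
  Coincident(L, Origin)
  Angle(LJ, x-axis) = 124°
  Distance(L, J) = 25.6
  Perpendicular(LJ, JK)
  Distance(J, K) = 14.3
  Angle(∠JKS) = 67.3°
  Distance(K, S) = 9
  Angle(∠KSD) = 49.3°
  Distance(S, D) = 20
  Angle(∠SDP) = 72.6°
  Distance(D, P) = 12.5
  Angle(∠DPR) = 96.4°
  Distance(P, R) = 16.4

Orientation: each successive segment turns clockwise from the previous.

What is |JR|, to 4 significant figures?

19.09

∠SDP = 72.6° gives DP at 43.20° from the x-axis; with |DP| = 12.5, P = (-9.009, 38.77). ∠DPR = 96.4° gives PR at -40.40° from the x-axis; with |PR| = 16.4, R = (3.480, 28.14). Then |JR| = |R − J| = 19.09.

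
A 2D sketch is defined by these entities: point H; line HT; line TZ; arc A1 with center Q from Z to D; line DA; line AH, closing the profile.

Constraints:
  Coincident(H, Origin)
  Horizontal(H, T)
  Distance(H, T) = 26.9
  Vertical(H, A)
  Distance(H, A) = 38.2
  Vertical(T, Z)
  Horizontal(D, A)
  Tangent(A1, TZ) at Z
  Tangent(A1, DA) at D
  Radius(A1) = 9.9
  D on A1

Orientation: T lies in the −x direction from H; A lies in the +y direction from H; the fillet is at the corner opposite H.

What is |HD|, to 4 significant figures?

41.81

The virtual corner opposite H is at (-26.90, 38.20). The tangent condition forces QZ to be normal to TZ and the tangent condition forces QD to be normal to DA, with radius 9.9, so the center Q sits 9.9 in from both sides at Q = (-17.00, 28.30). That places the tangent points at Z = (-26.90, 28.30) on TZ and D = (-17.00, 38.20) on DA. Then |HD| = |D − H| = 41.81.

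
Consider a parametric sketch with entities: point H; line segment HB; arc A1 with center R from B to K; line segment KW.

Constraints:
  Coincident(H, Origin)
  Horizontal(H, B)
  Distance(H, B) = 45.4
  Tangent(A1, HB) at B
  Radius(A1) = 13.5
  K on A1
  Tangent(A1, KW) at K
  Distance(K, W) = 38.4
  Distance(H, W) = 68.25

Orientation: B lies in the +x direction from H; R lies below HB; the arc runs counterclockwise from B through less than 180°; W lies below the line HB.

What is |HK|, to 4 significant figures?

36.42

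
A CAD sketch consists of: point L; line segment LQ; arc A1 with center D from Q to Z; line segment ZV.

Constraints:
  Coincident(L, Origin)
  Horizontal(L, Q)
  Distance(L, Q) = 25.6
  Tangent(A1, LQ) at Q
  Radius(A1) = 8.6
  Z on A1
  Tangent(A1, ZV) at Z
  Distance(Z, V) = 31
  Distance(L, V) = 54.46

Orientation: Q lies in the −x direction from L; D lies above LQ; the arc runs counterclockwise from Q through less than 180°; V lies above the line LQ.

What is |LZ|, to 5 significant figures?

23.787

Checks: |DZ| = 8.600 ✓; ∠(DZ, ZV) = 90.00° ✓; |ZV| = 31.00 ✓; |LV| = 54.46 ✓.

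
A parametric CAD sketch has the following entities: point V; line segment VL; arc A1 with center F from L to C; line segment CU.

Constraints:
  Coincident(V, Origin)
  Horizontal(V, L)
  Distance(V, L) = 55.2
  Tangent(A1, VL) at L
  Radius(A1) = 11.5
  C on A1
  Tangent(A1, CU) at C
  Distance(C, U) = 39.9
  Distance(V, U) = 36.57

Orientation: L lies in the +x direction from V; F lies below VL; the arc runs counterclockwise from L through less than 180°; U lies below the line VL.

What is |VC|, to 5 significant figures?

47.227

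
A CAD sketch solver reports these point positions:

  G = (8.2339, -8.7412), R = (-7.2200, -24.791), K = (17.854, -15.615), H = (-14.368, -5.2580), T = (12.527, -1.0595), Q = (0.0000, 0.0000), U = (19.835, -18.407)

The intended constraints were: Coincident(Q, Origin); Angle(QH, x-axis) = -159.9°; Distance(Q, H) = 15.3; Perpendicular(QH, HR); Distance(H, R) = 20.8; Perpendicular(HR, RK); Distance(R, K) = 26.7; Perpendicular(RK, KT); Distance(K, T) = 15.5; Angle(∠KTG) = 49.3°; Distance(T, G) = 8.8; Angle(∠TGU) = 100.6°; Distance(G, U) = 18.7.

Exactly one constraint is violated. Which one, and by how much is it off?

Distance(G, U) = 18.7 — off by 3.60.

Q = (0.00, 0.00) ✓; QH at -159.9° ✓; |QH| = 15.30 ✓; ∠(QH, HR) = 90.00° ✓; |HR| = 20.80 ✓; ∠(HR, RK) = 90.00° ✓; |RK| = 26.70 ✓; ∠(RK, KT) = 90.00° ✓; |KT| = 15.50 ✓; ∠KTG = 49.30° ✓; |TG| = 8.800 ✓; ∠TGU = 100.6° ✓; |GU| = 15.10 ✗.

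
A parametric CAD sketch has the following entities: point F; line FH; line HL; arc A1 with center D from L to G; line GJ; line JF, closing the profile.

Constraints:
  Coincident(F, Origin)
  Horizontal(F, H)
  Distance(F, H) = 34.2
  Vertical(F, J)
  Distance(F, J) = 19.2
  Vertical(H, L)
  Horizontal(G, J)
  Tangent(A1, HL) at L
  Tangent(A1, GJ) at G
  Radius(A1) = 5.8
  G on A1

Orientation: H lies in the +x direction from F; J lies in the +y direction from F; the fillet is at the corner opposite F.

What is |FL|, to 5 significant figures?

36.731

F is at the origin; F and H share the same y with |FH| = 34.2 and H on the +x side, so H = (34.200, 0.0000). F and J share the same x with |FJ| = 19.2 and J on the +y side, so J = (0.0000, 19.200). The virtual corner opposite F is at (34.200, 19.200). Tangency of A1 to HL means the radius DL is perpendicular to HL and the tangent condition forces DG to be normal to GJ, with radius 5.8, so the center D sits 5.8 in from both sides at D = (28.400, 13.400). That places the tangent points at L = (34.200, 13.400) on HL and G = (28.400, 19.200) on GJ. Then |FL| = |L − F| = 36.731.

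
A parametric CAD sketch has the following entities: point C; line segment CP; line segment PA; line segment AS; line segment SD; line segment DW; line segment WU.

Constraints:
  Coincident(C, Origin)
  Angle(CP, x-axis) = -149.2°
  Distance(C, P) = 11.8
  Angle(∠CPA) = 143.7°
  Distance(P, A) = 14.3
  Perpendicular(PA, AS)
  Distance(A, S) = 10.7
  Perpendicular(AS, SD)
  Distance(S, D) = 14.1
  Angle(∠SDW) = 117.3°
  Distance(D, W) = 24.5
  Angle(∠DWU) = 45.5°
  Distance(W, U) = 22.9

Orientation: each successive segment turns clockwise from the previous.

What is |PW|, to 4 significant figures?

15.63

C is at the origin; CP runs at -149.2° with length 11.8, so P = (-10.14, -6.042). ∠CPA = 143.7° gives PA at 174.5° from the x-axis; with |PA| = 14.3, A = (-24.37, -4.672). PA is perpendicular to AS, so AS runs at 84.50°; with |AS| = 10.7, S = (-23.34, 5.979). AS ⟂ SD, so SD runs at -5.500°; with |SD| = 14.1, D = (-9.309, 4.628). ∠SDW = 117.3° gives DW at -68.20° from the x-axis; with |DW| = 24.5, W = (-0.2107, -18.12). Then |PW| = |W − P| = 15.63.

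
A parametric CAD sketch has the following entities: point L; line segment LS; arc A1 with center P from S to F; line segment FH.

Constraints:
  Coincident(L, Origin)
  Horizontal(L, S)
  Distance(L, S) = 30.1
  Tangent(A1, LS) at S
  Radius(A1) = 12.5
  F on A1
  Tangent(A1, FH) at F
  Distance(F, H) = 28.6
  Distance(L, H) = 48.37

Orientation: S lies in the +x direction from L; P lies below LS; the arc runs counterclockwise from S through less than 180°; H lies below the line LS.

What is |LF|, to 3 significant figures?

23.0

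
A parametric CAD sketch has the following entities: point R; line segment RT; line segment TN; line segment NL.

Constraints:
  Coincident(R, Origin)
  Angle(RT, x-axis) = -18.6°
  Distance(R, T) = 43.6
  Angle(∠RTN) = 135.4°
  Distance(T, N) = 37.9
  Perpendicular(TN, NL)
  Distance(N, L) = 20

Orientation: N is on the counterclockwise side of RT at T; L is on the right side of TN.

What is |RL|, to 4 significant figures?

85.53

∠RTN = 135.4°, so TN runs at -18.6° + (180° − 135.4°) = 26.00° from the x-axis; with |TN| = 37.9, N = T + 37.9·(cos 26.00°, sin 26.00°) = (75.39, 2.708). TN ⟂ NL; with |NL| = 20.0 on the right of TN, L = N + 20.0·(0.4384, -0.8988) = (84.15, -15.27). Then |RL| = |L − R| = 85.53.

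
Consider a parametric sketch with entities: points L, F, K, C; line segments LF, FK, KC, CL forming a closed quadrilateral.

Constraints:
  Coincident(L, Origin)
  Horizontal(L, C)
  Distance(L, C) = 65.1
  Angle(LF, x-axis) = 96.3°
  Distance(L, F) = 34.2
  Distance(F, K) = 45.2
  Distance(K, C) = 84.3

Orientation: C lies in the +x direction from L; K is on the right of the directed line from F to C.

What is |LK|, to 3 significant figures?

20.7

L is at the origin; LC is horizontal with |LC| = 65.1 and C in +x, so C = (65.1, 0). LF runs at 96.3° with |LF| = 34.2, so F = (-3.75, 34.0). K is determined by |FK| = 45.2 and |KC| = 84.3 together: it lies at the intersection of circle(F, 45.2) and circle(C, 84.3). With |FC| = 76.8, the foot of the radical line on FC is 5.42 from F and the perpendicular offset is √(45.2² − 5.42²) = 44.9. Taking the right-of-FC solution: K = (-18.8, -8.64).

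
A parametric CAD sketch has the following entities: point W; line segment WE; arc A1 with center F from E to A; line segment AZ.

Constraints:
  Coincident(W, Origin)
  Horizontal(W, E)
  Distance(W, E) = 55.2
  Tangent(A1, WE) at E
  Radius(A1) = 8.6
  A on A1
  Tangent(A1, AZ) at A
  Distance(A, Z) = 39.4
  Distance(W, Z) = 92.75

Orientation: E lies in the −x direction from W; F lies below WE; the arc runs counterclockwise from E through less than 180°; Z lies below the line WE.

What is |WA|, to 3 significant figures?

62.1

Checks: ∠(FE, EW) = 90.00° ✓; |FE| = 8.600 ✓; |FA| = 8.600 ✓; ∠(FA, AZ) = 90.00° ✓; |AZ| = 39.40 ✓; |WZ| = 92.75 ✓.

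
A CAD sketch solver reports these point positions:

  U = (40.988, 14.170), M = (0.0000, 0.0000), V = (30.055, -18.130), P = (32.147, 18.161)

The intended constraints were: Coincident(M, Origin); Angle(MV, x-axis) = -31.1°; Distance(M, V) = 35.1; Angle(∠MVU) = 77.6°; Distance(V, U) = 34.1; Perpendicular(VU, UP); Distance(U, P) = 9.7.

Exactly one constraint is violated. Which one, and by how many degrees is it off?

Perpendicular(VU, UP) — off by 5.60°.

M = (0.00, 0.00) ✓; MV at -31.10° ✓; |MV| = 35.10 ✓; ∠MVU = 77.60° ✓; |VU| = 34.10 ✓; ∠(VU, UP) = 84.40° ✗; |UP| = 9.700 ✓.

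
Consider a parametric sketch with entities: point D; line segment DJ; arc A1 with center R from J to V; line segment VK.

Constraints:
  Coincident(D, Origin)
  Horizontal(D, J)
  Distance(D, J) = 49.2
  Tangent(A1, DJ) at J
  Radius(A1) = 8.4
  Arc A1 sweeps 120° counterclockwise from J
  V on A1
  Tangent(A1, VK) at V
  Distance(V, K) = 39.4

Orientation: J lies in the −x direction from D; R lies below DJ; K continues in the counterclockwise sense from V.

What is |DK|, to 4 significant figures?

59.46

D is at the origin; D and J share the same y with |DJ| = 49.2 and J on the −x side, so J = (-49.20, 0.000). The tangent condition forces RJ to be normal to DJ, so R = J + (0, -8.4) = (-49.20, -8.400). On A1, J sits at bearing 90° from R; a 120° counterclockwise sweep puts V at bearing 210°, so V = R + 8.4·(cos 210°, sin 210°) = (-56.47, -12.60). Since A1 is tangent to VK there, RV ⟂ VK, so VK runs along (−sin 210°, cos 210°); with |VK| = 39.4, K = (-36.77, -46.72). Then |DK| = |K − D| = 59.46.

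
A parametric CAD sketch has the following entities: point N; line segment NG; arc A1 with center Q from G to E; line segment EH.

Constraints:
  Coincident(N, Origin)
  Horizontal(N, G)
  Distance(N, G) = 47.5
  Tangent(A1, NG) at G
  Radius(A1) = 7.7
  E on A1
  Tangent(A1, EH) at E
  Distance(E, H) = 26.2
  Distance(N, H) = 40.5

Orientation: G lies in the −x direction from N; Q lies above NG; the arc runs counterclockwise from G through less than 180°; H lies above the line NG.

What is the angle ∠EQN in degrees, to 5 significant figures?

16.353°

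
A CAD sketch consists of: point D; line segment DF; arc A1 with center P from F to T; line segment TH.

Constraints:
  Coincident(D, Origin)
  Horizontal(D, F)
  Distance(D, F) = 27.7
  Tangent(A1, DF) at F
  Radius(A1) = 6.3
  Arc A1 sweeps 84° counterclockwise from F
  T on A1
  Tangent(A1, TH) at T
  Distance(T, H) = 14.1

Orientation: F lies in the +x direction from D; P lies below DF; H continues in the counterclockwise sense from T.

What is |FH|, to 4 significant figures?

21.13

On A1, F sits at bearing 90° from P; an 84° counterclockwise sweep puts T at bearing 174°, so T = P + 6.3·(cos 174°, sin 174°) = (21.43, -5.641). A1 meets TH tangentially, so PT is at right angles to TH, so TH runs along (−sin 174°, cos 174°); with |TH| = 14.1, H = (19.96, -19.66). Then |FH| = |H − F| = 21.13.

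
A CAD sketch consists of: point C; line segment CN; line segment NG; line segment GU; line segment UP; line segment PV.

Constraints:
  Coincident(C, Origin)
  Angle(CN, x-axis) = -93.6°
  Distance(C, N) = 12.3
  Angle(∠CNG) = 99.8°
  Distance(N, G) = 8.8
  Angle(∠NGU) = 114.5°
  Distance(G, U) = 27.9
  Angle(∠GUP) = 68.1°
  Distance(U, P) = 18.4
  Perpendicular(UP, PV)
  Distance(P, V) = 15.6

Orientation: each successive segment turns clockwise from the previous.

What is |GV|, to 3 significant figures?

13.0

C is at the origin; CN runs at -93.6° with length 12.3, so N = (-0.772, -12.3). ∠CNG = 99.8° gives NG at -174° from the x-axis; with |NG| = 8.8, G = (-9.52, -13.2). ∠NGU = 114.5° gives GU at 121° from the x-axis; with |GU| = 27.9, U = (-23.8, 10.8). ∠GUP = 68.1° gives UP at 8.80° from the x-axis; with |UP| = 18.4, P = (-5.58, 13.6). UP is perpendicular to PV, so PV runs at -81.2°; with |PV| = 15.6, V = (-3.20, -1.84). Then |GV| = |V − G| = 13.0.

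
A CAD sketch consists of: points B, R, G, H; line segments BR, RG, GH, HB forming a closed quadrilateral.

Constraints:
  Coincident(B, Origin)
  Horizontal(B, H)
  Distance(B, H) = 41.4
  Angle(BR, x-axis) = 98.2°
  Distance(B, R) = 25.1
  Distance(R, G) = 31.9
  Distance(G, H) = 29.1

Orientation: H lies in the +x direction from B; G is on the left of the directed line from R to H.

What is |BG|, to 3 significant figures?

38.4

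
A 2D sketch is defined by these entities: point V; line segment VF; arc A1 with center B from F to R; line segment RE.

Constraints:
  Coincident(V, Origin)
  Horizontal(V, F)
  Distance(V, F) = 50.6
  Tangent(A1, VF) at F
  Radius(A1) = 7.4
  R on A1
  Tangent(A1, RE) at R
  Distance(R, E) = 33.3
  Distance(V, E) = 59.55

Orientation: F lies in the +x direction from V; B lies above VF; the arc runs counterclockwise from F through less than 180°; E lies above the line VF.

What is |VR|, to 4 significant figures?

58.28

V is at the origin; V and F share the same y with |VF| = 50.6 and F on the +x side, so F = (50.60, 0.000). The tangent condition forces BF to be normal to VF, so B = F + (0, 7.4) = (50.60, 7.400). Since BR ⟂ RE (tangency), |BE| = √(7.4² + 33.3²) = 34.11 regardless of where R sits on A1. So E lies on both circle(V, 59.55) and circle(B, 34.11); the above-VF intersection is E = (43.42, 40.75). R is the foot of the tangent from E: R = (57.32, 10.49).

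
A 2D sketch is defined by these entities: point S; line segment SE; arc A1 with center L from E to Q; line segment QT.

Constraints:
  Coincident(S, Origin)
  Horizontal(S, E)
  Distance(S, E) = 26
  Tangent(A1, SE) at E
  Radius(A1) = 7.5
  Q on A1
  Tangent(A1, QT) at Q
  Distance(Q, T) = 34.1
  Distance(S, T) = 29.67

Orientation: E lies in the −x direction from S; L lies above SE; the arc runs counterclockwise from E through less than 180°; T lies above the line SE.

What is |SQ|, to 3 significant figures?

20.3

S is at the origin; S and E share the same y with |SE| = 26.0 and E on the −x side, so E = (-26.0, 0.00). The tangent condition forces LE to be normal to SE, so L = E + (0, 7.5) = (-26.0, 7.50). Since LQ ⟂ QT (tangency), |LT| = √(7.5² + 34.1²) = 34.9 regardless of where Q sits on A1. So T lies on both circle(S, 29.67) and circle(L, 34.9); the above-SE intersection is T = (0.987, 29.7). Q is the foot of the tangent from T: Q = (-20.1, 2.86).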